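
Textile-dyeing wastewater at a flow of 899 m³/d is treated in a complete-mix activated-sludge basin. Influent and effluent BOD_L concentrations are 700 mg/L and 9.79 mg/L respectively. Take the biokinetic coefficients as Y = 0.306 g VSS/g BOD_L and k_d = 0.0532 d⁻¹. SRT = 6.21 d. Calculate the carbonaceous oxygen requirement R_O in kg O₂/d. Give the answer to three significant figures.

R_O ≈ 418 kg O₂/d

The observed yield is Y_obs = Y/(1 + k_d·θ_c) = 0.306 / (1 + 0.0532 × 6.21) = 0.306 / 1.330 = 0.2300 g VSS per g BOD_L removed.
Mass of BOD_L removed per day: Q(S₀ − S) = 899 × 690.2 g/m³ = 620.5 kg/d.
Biomass synthesised: P_X = Y_obs × 620.5 = 142.7 kg VSS/d.
R_O = Q·ΔS − 1.42 P_X = 620.5 − 202.7 = 417.8 kg O₂/d.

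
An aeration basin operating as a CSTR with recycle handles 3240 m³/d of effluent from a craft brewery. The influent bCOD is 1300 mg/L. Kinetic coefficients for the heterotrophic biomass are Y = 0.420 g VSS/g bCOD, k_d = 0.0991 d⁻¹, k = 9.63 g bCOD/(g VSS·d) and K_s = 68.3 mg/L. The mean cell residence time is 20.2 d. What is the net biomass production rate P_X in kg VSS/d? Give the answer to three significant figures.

P_X ≈ 588 kg VSS/d

Effluent substrate depends only on kinetics and SRT: S = K_s(1 + k_d θ_c) / [θ_c(Yk − k_d) − 1] = 68.3 × (1 + 0.0991 × 20.2) / [20.2 × (0.420 × 9.63 − 0.0991) − 1] = 205.0 / 78.70 = 2.605 mg/L.
The observed yield is Y_obs = Y/(1 + k_d·θ_c) = 0.420 / (1 + 0.0991 × 20.2) = 0.420 / 3.002 = 0.1399 g VSS per g bCOD removed.
ΔS = 1300 − 2.61 = 1297 mg/L, so the substrate removal rate is 3240 × 1297/1000 = 4204 kg bCOD/d.
P_X = Y_obs · Q(S₀ − S) = 0.1399 × 4204 = 588.1 kg VSS/d.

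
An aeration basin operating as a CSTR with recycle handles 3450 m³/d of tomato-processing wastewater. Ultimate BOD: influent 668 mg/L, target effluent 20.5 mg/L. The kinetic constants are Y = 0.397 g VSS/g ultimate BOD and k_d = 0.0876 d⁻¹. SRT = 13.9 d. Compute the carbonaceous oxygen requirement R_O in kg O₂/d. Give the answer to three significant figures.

Correct the yield for decay: Y_obs = Y/(1 + k_d θ_c) = 0.397 / (1 + 0.0876 × 13.9) = 0.397 / 2.218 = 0.1790.
Substrate removed = Q·(S₀ − S) = 3450 m³/d × (668 − 20.5) g/m³ = 2.23×10^6 g/d = 2234 kg/d.
Biomass synthesised: P_X = Y_obs × 2234 = 399.9 kg VSS/d.
Carbonaceous O₂ demand = substrate oxidised − cell-mass equivalent = 2234 − 1.42 × 399.9 = 1666 kg O₂/d.

R_O ≈ 1670 kg O₂/d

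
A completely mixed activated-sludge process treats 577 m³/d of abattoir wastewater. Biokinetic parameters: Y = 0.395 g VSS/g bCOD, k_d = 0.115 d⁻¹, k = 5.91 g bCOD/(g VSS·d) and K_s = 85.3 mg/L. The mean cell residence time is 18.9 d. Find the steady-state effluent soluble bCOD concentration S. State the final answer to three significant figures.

From the Monod/SRT balance for a CMAS, S = K_s·(1+k_d θ_c)/[θ_c·(Y k − k_d) − 1] = 85.3 × (1 + 0.115 × 18.9) / [18.9 × (0.395 × 5.91 − 0.115) − 1] = 270.7 / 40.95 = 6.611 mg/L.

S ≈ 6.61 mg/L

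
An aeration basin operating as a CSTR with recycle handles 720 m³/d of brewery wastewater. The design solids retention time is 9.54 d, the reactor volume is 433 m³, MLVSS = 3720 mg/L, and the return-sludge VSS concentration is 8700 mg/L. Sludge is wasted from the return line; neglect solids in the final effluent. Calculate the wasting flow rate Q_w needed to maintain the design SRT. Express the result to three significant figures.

Q_w ≈ 19.4 m³/d

θ_c = V·X/(Q_w·X_r) when wasting from the recycle, so Q_w = V·X/(θ_c·X_r) = 433.0 × 3720 / (9.54 × 8700) = 19.41 m³/d.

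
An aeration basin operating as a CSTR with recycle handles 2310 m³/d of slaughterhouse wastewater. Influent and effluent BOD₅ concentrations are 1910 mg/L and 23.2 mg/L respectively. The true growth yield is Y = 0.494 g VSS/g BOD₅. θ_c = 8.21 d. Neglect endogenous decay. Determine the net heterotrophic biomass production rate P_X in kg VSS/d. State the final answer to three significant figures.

P_X ≈ 2150 kg VSS/d

With endogenous decay neglected, the observed yield equals the true yield: Y_obs = Y = 0.494 g VSS/g BOD₅.
Q·(S₀ − S) = 2310 × (1910 − 23.2) × 10⁻³ = 4359 kg/d removed.
P_X = Y_obs · Q(S₀ − S) = 0.4940 × 4359 = 2153 kg VSS/d.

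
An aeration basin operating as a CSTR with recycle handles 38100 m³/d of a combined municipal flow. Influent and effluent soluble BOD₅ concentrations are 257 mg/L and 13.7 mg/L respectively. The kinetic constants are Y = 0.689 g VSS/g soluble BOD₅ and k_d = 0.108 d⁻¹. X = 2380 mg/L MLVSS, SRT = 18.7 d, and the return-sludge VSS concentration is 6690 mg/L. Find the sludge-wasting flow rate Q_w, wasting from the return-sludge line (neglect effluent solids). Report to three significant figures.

From the SRT design equation V = Y Q (S₀−S) θ_c / [X (1 + k_d θ_c)] = 0.689 × 38100 × (257 − 13.7) × 18.7 / [2380 × (1 + 0.108 × 18.7)] = 1.19×10^8 / 7187 = 16619 m³.
Q_w = (V·X)/(θ_c X_r) = 16619 × 2380 / (18.7 × 6690) = 316.2 m³/d.

Q_w ≈ 316 m³/d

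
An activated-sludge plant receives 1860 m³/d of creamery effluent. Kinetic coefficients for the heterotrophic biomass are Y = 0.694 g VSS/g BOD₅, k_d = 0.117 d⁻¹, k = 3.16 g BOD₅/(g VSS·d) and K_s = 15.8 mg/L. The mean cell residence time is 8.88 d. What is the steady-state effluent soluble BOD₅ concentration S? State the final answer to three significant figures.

S ≈ 1.85 mg/L

Effluent substrate depends only on kinetics and SRT: S = K_s(1 + k_d θ_c) / [θ_c(Yk − k_d) − 1] = 15.8 × (1 + 0.117 × 8.88) / [8.88 × (0.694 × 3.16 − 0.117) − 1] = 32.22 / 17.44 = 1.848 mg/L.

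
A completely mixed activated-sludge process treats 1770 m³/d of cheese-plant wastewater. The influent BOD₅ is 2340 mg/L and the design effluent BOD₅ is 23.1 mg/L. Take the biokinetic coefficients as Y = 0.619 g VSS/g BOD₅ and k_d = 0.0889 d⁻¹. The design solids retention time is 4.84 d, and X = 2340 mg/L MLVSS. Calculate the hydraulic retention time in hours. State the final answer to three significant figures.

Steady-state biomass mass balance: V·X·(1 + k_d·θ_c) = Y·Q·(S₀ − S)·θ_c, so V = 0.619 × 1770 × (2340 − 23.1) × 4.84 / [2340 × (1 + 0.0889 × 4.84)] = 1.23×10^7 / 3347 = 3671 m³.
Hydraulic retention time τ = V/Q = 3671 / 1770 = 2.074 d = 49.78 h.

τ ≈ 49.8 h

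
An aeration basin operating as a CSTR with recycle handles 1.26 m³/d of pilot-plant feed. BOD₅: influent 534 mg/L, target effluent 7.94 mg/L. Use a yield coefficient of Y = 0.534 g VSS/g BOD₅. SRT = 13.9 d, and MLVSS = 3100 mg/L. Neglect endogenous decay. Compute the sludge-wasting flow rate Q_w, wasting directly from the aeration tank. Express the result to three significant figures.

Q_w ≈ 0.114 m³/d

Biomass mass balance (decay neglected): V·X = Y·Q·(S₀ − S)·θ_c, so V = 0.534 × 1.26 × (534 − 7.94) × 13.9 / 3100 = 1.587 m³.
With mixed-liquor wasting, θ_c = V/Q_w, so Q_w = V/θ_c = 1.587/13.9 = 0.1142 m³/d.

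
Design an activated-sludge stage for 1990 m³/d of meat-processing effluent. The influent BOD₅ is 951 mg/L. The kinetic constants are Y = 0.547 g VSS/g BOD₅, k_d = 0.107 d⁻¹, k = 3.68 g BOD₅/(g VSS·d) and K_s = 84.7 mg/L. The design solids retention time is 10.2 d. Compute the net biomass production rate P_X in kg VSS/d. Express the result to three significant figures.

P_X ≈ 490 kg VSS/d

For a completely mixed reactor with recycle the Lawrence–McCarty relation gives S = K_s·(1 + k_d·θ_c) / [θ_c·(Y·k − k_d) − 1] = 84.7 × (1 + 0.107 × 10.2) / [10.2 × (0.547 × 3.68 − 0.107) − 1] = 177.1 / 18.44 = 9.606 mg/L.
Correct the yield for decay: Y_obs = Y/(1 + k_d θ_c) = 0.547 / (1 + 0.107 × 10.2) = 0.547 / 2.091 = 0.2615.
ΔS = 951 − 9.61 = 941.4 mg/L, so the substrate removal rate is 1990 × 941.4/1000 = 1873 kg BOD₅/d.
Net biomass production P_X = Y_obs × Q·(S₀ − S) = 0.2615 × 1873 = 490.0 kg VSS/d.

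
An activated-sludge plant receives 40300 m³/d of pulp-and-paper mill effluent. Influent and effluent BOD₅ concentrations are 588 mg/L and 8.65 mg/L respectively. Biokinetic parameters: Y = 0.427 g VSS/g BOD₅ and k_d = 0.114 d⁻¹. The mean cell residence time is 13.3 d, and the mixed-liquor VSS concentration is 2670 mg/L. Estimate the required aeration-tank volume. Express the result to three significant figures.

Rearranging the biomass balance for a CMAS with decay, V = Y·Q·ΔS·θ_c / [X·(1+k_d θ_c)] = 0.427 × 40300 × (588 − 8.65) × 13.3 / [2670 × (1 + 0.114 × 13.3)] = 1.33×10^8 / 6718 = 19736 m³.

V ≈ 19700 m³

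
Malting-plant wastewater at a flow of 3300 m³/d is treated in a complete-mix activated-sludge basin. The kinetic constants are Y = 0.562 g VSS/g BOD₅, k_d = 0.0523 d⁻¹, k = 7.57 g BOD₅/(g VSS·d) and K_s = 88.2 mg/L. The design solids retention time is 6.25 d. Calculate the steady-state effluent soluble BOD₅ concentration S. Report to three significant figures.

S ≈ 4.63 mg/L

For a completely mixed reactor with recycle the Lawrence–McCarty relation gives S = K_s·(1 + k_d·θ_c) / [θ_c·(Y·k − k_d) − 1] = 88.2 × (1 + 0.0523 × 6.25) / [6.25 × (0.562 × 7.57 − 0.0523) − 1] = 117.0 / 25.26 = 4.633 mg/L.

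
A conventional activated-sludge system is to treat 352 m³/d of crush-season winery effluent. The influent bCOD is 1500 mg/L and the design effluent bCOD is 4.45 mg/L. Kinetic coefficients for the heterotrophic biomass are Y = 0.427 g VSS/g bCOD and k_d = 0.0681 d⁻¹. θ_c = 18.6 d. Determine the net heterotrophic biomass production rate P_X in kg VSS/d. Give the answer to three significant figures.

The observed yield is Y_obs = Y/(1 + k_d·θ_c) = 0.427 / (1 + 0.0681 × 18.6) = 0.427 / 2.267 = 0.1884 g VSS per g bCOD removed.
ΔS = 1500 − 4.45 = 1496 mg/L, so the substrate removal rate is 352 × 1496/1000 = 526.4 kg bCOD/d.
Biomass produced: P_X = Y_obs·Q·ΔS = 0.1884 × 526.4 ≈ 99.17 kg VSS/d.

P_X ≈ 99.2 kg VSS/d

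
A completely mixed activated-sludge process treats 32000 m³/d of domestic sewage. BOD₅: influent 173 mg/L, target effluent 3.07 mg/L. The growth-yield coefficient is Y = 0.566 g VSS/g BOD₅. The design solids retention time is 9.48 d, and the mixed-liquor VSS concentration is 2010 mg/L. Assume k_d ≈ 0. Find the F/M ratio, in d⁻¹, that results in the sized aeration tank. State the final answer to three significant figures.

With k_d = 0 the design equation reduces to V = Y Q (S₀−S) θ_c / X = 0.566 × 32000 × (173 − 3.07) × 9.48 / 2010 = 14516 m³.
F/M = applied load / biomass = Q·S₀/(V·X) = 32000 × 173 / (14516 × 2010) = 0.1897 d⁻¹.

F/M ≈ 0.190 d⁻¹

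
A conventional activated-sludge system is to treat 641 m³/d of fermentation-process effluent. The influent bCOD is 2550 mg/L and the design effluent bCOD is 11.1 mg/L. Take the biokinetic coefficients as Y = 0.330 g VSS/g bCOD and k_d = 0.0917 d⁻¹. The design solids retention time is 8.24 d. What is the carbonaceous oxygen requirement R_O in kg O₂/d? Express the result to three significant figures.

Observed yield with endogenous decay: Y_obs = Y / (1 + k_d·θ_c) = 0.330 / (1 + 0.0917 × 8.24) = 0.330 / 1.756 = 0.1880 g VSS/g bCOD.
Mass of bCOD removed per day: Q(S₀ − S) = 641 × 2539 g/m³ = 1627 kg/d.
Biomass synthesised: P_X = Y_obs × 1627 = 305.9 kg VSS/d.
R_O = Q·ΔS − 1.42 P_X = 1627 − 434.4 = 1193 kg O₂/d.

R_O ≈ 1190 kg O₂/d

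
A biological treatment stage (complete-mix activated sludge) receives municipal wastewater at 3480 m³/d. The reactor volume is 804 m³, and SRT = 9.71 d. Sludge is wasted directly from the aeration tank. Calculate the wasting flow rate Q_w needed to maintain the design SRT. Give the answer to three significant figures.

Wasting from the aeration tank: Q_w = V / θ_c = 804.0 / 9.71 = 82.80 m³/d.

Q_w ≈ 82.8 m³/d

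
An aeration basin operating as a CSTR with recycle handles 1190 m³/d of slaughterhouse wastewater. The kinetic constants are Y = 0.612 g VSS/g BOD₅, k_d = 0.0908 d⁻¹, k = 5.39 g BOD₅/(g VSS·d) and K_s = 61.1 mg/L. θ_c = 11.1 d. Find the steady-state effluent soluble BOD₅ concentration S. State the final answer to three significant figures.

Effluent substrate depends only on kinetics and SRT: S = K_s(1 + k_d θ_c) / [θ_c(Yk − k_d) − 1] = 61.1 × (1 + 0.0908 × 11.1) / [11.1 × (0.612 × 5.39 − 0.0908) − 1] = 122.7 / 34.61 = 3.545 mg/L.

S ≈ 3.54 mg/L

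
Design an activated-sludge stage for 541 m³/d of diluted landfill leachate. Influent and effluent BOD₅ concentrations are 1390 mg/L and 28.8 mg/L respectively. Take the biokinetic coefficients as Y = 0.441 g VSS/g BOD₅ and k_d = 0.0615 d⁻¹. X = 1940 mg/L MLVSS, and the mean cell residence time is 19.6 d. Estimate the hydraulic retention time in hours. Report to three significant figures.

From the SRT design equation V = Y Q (S₀−S) θ_c / [X (1 + k_d θ_c)] = 0.441 × 541 × (1390 − 28.8) × 19.6 / [1940 × (1 + 0.0615 × 19.6)] = 6.37×10^6 / 4278 = 1488 m³.
HRT = V/Q = 1488 m³ / 541 m³·d⁻¹ = 2.750 d × 24 = 66.00 h.

τ ≈ 66.0 h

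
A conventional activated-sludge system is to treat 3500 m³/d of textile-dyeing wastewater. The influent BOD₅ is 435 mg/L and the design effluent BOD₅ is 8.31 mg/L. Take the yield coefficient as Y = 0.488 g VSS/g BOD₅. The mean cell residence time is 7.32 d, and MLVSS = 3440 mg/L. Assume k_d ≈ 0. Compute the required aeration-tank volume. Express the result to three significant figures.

V·X = Y·Q·ΔS·θ_c gives V = 0.488 × 3500 × (435 − 8.31) × 7.32 / 3440 = 1551 m³.

V ≈ 1550 m³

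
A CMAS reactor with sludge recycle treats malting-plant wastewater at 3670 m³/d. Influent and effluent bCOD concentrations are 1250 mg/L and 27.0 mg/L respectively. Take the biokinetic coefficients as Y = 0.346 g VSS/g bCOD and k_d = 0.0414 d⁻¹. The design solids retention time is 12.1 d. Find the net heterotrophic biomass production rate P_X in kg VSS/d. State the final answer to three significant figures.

P_X ≈ 1030 kg VSS/d

Y_obs = Y / (1 + k_d θ_c) = 0.346 / (1 + 0.0414 × 12.1) = 0.346 / 1.501 = 0.2305.
Substrate removed = Q·(S₀ − S) = 3670 m³/d × (1250 − 27.0) g/m³ = 4.49×10^6 g/d = 4488 kg/d.
P_X = Y_obs · Q(S₀ − S) = 0.2305 × 4488 = 1035 kg VSS/d.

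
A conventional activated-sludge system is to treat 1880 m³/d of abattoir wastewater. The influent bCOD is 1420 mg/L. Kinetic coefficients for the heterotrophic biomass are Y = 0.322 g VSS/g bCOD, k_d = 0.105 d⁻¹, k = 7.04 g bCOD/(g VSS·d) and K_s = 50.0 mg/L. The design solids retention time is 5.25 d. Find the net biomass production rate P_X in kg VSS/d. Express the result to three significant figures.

P_X ≈ 551 kg VSS/d

Effluent substrate depends only on kinetics and SRT: S = K_s(1 + k_d θ_c) / [θ_c(Yk − k_d) − 1] = 50.0 × (1 + 0.105 × 5.25) / [5.25 × (0.322 × 7.04 − 0.105) − 1] = 77.56 / 10.35 = 7.494 mg/L.
The observed yield is Y_obs = Y/(1 + k_d·θ_c) = 0.322 / (1 + 0.105 × 5.25) = 0.322 / 1.551 = 0.2076 g VSS per g bCOD removed.
Mass of bCOD removed per day: Q(S₀ − S) = 1880 × 1413 g/m³ = 2656 kg/d.
So the net sludge growth is P_X = 0.2076 × 2656 = 551.2 kg VSS/d.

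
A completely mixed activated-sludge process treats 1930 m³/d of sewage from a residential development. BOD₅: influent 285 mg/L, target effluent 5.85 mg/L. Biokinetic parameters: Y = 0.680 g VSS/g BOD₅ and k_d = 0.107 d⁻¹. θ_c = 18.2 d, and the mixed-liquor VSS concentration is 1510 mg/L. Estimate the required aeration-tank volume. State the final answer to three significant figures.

Rearranging the biomass balance for a CMAS with decay, V = Y·Q·ΔS·θ_c / [X·(1+k_d θ_c)] = 0.680 × 1930 × (285 − 5.85) × 18.2 / [1510 × (1 + 0.107 × 18.2)] = 6.67×10^6 / 4451 = 1498 m³.

V ≈ 1500 m³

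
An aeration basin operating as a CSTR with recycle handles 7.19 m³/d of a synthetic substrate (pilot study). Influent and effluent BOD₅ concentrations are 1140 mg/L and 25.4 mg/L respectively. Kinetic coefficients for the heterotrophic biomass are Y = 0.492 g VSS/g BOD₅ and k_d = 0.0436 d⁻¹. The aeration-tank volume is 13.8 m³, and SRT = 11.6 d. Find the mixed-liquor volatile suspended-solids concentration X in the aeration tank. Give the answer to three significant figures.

X = Y·Q·ΔS·θ_c / [V·(1 + k_d θ_c)] = 0.492 × 7.19 × (1140 − 25.4) × 11.6 / [13.8 × (1 + 0.0436 × 11.6)] = 2201 mg/L.

X ≈ 2200 mg/L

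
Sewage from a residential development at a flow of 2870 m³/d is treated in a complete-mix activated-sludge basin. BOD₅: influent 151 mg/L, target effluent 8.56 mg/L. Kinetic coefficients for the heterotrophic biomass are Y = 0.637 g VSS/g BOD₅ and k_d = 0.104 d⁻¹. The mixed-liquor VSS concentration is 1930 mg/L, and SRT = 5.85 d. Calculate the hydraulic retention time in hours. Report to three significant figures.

τ ≈ 4.10 h

From the SRT design equation V = Y Q (S₀−S) θ_c / [X (1 + k_d θ_c)] = 0.637 × 2870 × (151 − 8.56) × 5.85 / [1930 × (1 + 0.104 × 5.85)] = 1.52×10^6 / 3104 = 490.7 m³.
Hydraulic retention time τ = V/Q = 490.7 / 2870 = 0.1710 d = 4.104 h.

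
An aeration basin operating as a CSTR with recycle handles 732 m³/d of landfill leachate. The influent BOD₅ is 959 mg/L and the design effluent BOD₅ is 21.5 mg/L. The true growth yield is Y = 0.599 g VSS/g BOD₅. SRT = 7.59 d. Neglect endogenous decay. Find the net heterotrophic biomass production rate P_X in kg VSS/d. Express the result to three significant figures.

P_X ≈ 411 kg VSS/d

With endogenous decay neglected, the observed yield equals the true yield: Y_obs = Y = 0.599 g VSS/g BOD₅.
Mass of BOD₅ removed per day: Q(S₀ − S) = 732 × 937.5 g/m³ = 686.2 kg/d.
Biomass produced: P_X = Y_obs·Q·ΔS = 0.5990 × 686.2 ≈ 411.1 kg VSS/d.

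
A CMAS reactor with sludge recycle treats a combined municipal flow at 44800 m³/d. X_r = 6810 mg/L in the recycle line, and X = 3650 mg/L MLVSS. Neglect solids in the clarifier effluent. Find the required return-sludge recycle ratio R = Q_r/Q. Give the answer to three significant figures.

R ≈ 1.16

Mass balance around the secondary clarifier (neglecting effluent solids): R = X / (X_r − X) = 3650 / (6810 − 3650) = 1.155.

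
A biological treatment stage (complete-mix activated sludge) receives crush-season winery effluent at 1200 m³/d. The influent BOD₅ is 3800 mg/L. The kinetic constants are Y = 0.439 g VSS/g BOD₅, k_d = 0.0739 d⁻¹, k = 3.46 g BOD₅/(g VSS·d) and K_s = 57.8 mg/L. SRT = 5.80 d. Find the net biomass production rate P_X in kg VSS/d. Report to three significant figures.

From the Monod/SRT balance for a CMAS, S = K_s·(1+k_d θ_c)/[θ_c·(Y k − k_d) − 1] = 57.8 × (1 + 0.0739 × 5.80) / [5.80 × (0.439 × 3.46 − 0.0739) − 1] = 82.57 / 7.381 = 11.19 mg/L.
Correct the yield for decay: Y_obs = Y/(1 + k_d θ_c) = 0.439 / (1 + 0.0739 × 5.80) = 0.439 / 1.429 = 0.3073.
Substrate removed = Q·(S₀ − S) = 1200 m³/d × (3800 − 11.2) g/m³ = 4.55×10^6 g/d = 4547 kg/d.
Net biomass production P_X = Y_obs × Q·(S₀ − S) = 0.3073 × 4547 = 1397 kg VSS/d.

P_X ≈ 1400 kg VSS/d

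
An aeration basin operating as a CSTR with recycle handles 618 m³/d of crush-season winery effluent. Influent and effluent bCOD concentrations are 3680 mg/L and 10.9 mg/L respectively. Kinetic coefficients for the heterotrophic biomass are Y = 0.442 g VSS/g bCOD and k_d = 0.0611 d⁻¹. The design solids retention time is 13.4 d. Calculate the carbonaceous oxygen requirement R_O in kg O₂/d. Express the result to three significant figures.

R_O ≈ 1480 kg O₂/d

Y_obs = Y / (1 + k_d θ_c) = 0.442 / (1 + 0.0611 × 13.4) = 0.442 / 1.819 = 0.2430.
Q·(S₀ − S) = 618 × (3680 − 10.9) × 10⁻³ = 2268 kg/d removed.
Net sludge production P_X = 0.2430 × 2268 = 551.1 kg VSS/d.
R_O = Q·ΔS − 1.42 P_X = 2268 − 782.5 = 1485 kg O₂/d.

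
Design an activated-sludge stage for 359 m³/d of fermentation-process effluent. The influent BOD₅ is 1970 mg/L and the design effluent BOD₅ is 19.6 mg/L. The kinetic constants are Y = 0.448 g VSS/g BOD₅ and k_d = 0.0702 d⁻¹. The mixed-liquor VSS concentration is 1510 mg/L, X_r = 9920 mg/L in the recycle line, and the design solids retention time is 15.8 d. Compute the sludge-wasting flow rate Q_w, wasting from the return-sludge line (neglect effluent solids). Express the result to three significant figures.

Q_w ≈ 15.0 m³/d

Rearranging the biomass balance for a CMAS with decay, V = Y·Q·ΔS·θ_c / [X·(1+k_d θ_c)] = 0.448 × 359 × (1970 − 19.6) × 15.8 / [1510 × (1 + 0.0702 × 15.8)] = 4.96×10^6 / 3185 = 1556 m³.
θ_c = V·X/(Q_w·X_r) when wasting from the recycle, so Q_w = V·X/(θ_c·X_r) = 1556 × 1510 / (15.8 × 9920) = 14.99 m³/d.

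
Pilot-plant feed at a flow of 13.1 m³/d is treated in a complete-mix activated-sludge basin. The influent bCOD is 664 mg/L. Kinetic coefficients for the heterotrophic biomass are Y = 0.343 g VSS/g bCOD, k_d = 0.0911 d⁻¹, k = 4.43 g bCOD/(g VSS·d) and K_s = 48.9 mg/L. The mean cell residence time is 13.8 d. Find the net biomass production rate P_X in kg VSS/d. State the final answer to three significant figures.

Effluent substrate depends only on kinetics and SRT: S = K_s(1 + k_d θ_c) / [θ_c(Yk − k_d) − 1] = 48.9 × (1 + 0.0911 × 13.8) / [13.8 × (0.343 × 4.43 − 0.0911) − 1] = 110.4 / 18.71 = 5.899 mg/L.
Y_obs = Y / (1 + k_d θ_c) = 0.343 / (1 + 0.0911 × 13.8) = 0.343 / 2.257 = 0.1520.
Mass of bCOD removed per day: Q(S₀ − S) = 13.1 × 658.1 g/m³ = 8.621 kg/d.
P_X = Y_obs · Q(S₀ − S) = 0.1520 × 8.621 = 1.310 kg VSS/d.

P_X ≈ 1.31 kg VSS/d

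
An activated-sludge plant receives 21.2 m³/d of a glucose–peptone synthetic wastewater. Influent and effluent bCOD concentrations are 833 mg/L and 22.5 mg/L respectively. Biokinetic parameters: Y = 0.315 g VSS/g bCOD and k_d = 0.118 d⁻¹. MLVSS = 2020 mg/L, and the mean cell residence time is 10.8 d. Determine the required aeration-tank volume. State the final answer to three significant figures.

Steady-state biomass mass balance: V·X·(1 + k_d·θ_c) = Y·Q·(S₀ − S)·θ_c, so V = 0.315 × 21.2 × (833 − 22.5) × 10.8 / [2020 × (1 + 0.118 × 10.8)] = 5.85×10^4 / 4594 = 12.72 m³.

V ≈ 12.7 m³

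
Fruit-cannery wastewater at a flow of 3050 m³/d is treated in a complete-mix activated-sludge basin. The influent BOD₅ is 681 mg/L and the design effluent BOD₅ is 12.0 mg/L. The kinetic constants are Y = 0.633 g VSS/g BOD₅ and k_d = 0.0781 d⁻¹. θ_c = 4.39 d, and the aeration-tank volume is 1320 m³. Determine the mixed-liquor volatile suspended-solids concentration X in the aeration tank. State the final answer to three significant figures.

Solving the biomass balance for X: X = Y Q (S₀−S) θ_c / [V (1+k_d θ_c)] = 0.633 × 3050 × (681 − 12.0) × 4.39 / [1320 × (1 + 0.0781 × 4.39)] = 3199 mg/L.

X ≈ 3200 mg/L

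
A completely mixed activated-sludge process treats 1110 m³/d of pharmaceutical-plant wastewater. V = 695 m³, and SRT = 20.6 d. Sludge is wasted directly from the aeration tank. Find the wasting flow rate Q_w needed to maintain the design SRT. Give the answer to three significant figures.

For wasting at MLVSS concentration, Q_w = V/θ_c = 695.0/20.6 = 33.74 m³/d.

Q_w ≈ 33.7 m³/d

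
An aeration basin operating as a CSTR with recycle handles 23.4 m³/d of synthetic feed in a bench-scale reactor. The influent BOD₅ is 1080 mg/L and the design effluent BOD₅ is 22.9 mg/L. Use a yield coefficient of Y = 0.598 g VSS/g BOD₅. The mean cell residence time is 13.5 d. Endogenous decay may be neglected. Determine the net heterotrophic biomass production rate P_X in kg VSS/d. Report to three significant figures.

P_X ≈ 14.8 kg VSS/d

Since k_d ≈ 0, Y_obs = Y = 0.598 g VSS/g BOD₅.
Mass of BOD₅ removed per day: Q(S₀ − S) = 23.4 × 1057 g/m³ = 24.74 kg/d.
P_X = Y_obs · Q(S₀ − S) = 0.5980 × 24.74 = 14.79 kg VSS/d.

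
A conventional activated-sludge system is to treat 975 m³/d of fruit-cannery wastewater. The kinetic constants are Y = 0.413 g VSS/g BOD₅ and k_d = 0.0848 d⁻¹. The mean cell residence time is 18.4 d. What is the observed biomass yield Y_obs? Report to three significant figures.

Y_obs ≈ 0.161 g VSS/g BOD₅

The observed yield is Y_obs = Y/(1 + k_d·θ_c) = 0.413 / (1 + 0.0848 × 18.4) = 0.413 / 2.560 = 0.1613 g VSS per g BOD₅ removed.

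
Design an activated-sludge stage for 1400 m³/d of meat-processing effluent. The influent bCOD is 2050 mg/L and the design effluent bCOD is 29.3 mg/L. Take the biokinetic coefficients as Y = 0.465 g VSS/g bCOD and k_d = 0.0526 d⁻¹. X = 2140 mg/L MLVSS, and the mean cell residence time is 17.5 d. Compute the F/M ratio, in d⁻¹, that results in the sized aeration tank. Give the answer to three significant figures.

F/M ≈ 0.239 d⁻¹

From the SRT design equation V = Y Q (S₀−S) θ_c / [X (1 + k_d θ_c)] = 0.465 × 1400 × (2050 − 29.3) × 17.5 / [2140 × (1 + 0.0526 × 17.5)] = 2.3×10^7 / 4110 = 5601 m³.
F/M = Q·S₀ / (V·X) = 1400 × 2050 / (5601 × 2140) = 0.2394 g bCOD·(g VSS·d)⁻¹.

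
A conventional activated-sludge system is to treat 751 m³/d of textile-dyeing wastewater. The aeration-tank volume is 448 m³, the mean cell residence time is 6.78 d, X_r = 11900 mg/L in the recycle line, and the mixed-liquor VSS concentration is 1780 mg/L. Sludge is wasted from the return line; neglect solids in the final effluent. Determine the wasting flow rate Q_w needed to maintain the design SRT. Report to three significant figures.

Q_w ≈ 9.88 m³/d

θ_c = V·X/(Q_w·X_r) when wasting from the recycle, so Q_w = V·X/(θ_c·X_r) = 448.0 × 1780 / (6.78 × 11900) = 9.884 m³/d.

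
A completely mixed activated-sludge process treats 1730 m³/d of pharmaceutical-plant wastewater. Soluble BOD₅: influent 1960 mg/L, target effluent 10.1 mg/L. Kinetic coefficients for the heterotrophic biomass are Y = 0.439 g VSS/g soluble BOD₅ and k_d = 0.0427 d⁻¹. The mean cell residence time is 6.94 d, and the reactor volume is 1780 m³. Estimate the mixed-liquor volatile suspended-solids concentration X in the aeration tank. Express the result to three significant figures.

X ≈ 4450 mg/L

X = Y·Q·ΔS·θ_c / [V·(1 + k_d θ_c)] = 0.439 × 1730 × (1960 − 10.1) × 6.94 / [1780 × (1 + 0.0427 × 6.94)] = 4454 mg/L.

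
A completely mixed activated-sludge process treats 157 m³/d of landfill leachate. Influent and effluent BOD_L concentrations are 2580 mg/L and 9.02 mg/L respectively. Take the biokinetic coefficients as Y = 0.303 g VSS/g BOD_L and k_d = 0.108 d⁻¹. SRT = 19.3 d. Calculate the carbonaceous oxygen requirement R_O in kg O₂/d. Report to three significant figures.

Y_obs = Y / (1 + k_d θ_c) = 0.303 / (1 + 0.108 × 19.3) = 0.303 / 3.084 = 0.09824.
ΔS = 2580 − 9.02 = 2571 mg/L, so the substrate removal rate is 157 × 2571/1000 = 403.6 kg BOD_L/d.
Biomass synthesised: P_X = Y_obs × 403.6 = 39.65 kg VSS/d.
Carbonaceous O₂ demand = substrate oxidised − cell-mass equivalent = 403.6 − 1.42 × 39.65 = 347.3 kg O₂/d.

R_O ≈ 347 kg O₂/d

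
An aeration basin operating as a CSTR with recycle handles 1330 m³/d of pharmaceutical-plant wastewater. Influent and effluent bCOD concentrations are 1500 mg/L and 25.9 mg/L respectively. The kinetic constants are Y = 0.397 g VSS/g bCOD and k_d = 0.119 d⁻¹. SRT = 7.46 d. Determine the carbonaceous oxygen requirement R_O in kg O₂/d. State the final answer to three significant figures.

R_O ≈ 1380 kg O₂/d

The observed yield is Y_obs = Y/(1 + k_d·θ_c) = 0.397 / (1 + 0.119 × 7.46) = 0.397 / 1.888 = 0.2103 g VSS per g bCOD removed.
Q·(S₀ − S) = 1330 × (1500 − 25.9) × 10⁻³ = 1961 kg/d removed.
Biomass synthesised: P_X = Y_obs × 1961 = 412.3 kg VSS/d.
R_O = Q·(S₀ − S) − 1.42·P_X = 1961 − 1.42 × 412.3 = 1375 kg O₂/d.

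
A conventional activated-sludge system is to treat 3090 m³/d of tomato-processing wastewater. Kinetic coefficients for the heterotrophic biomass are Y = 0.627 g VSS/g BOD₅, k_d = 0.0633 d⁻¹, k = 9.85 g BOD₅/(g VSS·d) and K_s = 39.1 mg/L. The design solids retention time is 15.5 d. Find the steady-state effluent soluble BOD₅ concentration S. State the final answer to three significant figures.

S ≈ 0.826 mg/L

Effluent substrate depends only on kinetics and SRT: S = K_s(1 + k_d θ_c) / [θ_c(Yk − k_d) − 1] = 39.1 × (1 + 0.0633 × 15.5) / [15.5 × (0.627 × 9.85 − 0.0633) − 1] = 77.46 / 93.75 = 0.8263 mg/L.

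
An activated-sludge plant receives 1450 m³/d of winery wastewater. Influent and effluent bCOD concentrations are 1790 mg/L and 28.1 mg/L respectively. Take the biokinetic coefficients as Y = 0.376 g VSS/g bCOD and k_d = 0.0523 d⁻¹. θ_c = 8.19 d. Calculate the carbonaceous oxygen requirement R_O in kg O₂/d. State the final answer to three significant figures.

Y_obs = Y / (1 + k_d θ_c) = 0.376 / (1 + 0.0523 × 8.19) = 0.376 / 1.428 = 0.2632.
ΔS = 1790 − 28.1 = 1762 mg/L, so the substrate removal rate is 1450 × 1762/1000 = 2555 kg bCOD/d.
Net sludge production P_X = 0.2632 × 2555 = 672.5 kg VSS/d.
R_O = Q·(S₀ − S) − 1.42·P_X = 2555 − 1.42 × 672.5 = 1600 kg O₂/d.

R_O ≈ 1600 kg O₂/d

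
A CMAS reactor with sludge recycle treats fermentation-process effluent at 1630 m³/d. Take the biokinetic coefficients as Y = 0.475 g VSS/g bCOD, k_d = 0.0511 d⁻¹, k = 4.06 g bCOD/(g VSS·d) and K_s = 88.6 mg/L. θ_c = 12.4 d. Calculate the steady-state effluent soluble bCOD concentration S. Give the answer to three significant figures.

S ≈ 6.50 mg/L

For a completely mixed reactor with recycle the Lawrence–McCarty relation gives S = K_s·(1 + k_d·θ_c) / [θ_c·(Y·k − k_d) − 1] = 88.6 × (1 + 0.0511 × 12.4) / [12.4 × (0.475 × 4.06 − 0.0511) − 1] = 144.7 / 22.28 = 6.497 mg/L.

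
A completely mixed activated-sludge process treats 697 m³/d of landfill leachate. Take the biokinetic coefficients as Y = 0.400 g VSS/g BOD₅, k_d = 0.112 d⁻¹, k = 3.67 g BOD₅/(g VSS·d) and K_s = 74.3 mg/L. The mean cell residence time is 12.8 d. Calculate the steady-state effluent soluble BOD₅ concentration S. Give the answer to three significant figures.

S ≈ 11.1 mg/L

Effluent substrate depends only on kinetics and SRT: S = K_s(1 + k_d θ_c) / [θ_c(Yk − k_d) − 1] = 74.3 × (1 + 0.112 × 12.8) / [12.8 × (0.400 × 3.67 − 0.112) − 1] = 180.8 / 16.36 = 11.05 mg/L.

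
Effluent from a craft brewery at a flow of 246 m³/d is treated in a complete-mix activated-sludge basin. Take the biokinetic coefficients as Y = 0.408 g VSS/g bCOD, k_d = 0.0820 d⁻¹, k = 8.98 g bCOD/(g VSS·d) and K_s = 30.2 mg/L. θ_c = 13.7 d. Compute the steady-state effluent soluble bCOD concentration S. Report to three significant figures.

S ≈ 1.33 mg/L

Effluent substrate depends only on kinetics and SRT: S = K_s(1 + k_d θ_c) / [θ_c(Yk − k_d) − 1] = 30.2 × (1 + 0.0820 × 13.7) / [13.7 × (0.408 × 8.98 − 0.0820) − 1] = 64.13 / 48.07 = 1.334 mg/L.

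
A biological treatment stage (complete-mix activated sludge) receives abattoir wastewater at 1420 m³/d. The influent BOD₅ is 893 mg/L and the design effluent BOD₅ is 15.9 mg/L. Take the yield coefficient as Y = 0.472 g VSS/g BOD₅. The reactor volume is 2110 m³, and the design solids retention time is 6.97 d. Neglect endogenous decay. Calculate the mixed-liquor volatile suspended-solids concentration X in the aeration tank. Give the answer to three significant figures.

X ≈ 1940 mg/L

From V·X = Y·Q·(S₀ − S)·θ_c (decay neglected): X = 0.472 × 1420 × (893 − 15.9) × 6.97 / 2110 = 1942 mg/L.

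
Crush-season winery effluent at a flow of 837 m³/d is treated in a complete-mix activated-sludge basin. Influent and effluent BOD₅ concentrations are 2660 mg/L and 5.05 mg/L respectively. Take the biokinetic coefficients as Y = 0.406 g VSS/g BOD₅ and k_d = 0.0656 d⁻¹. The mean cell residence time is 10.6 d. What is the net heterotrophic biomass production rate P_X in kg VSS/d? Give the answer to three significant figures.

Observed yield with endogenous decay: Y_obs = Y / (1 + k_d·θ_c) = 0.406 / (1 + 0.0656 × 10.6) = 0.406 / 1.695 = 0.2395 g VSS/g BOD₅.
Substrate removed = Q·(S₀ − S) = 837 m³/d × (2660 − 5.05) g/m³ = 2.22×10^6 g/d = 2222 kg/d.
So the net sludge growth is P_X = 0.2395 × 2222 = 532.2 kg VSS/d.

P_X ≈ 532 kg VSS/d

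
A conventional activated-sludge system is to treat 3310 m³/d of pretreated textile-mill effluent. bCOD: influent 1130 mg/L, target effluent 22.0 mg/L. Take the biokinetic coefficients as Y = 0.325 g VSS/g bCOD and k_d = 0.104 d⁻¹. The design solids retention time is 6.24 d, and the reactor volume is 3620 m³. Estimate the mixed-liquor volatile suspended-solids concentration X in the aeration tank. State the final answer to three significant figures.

X ≈ 1250 mg/L

From V·X·(1 + k_d·θ_c) = Y·Q·(S₀ − S)·θ_c: X = 0.325 × 3310 × (1130 − 22.0) × 6.24 / [3620 × (1 + 0.104 × 6.24)] = 1246 mg/L.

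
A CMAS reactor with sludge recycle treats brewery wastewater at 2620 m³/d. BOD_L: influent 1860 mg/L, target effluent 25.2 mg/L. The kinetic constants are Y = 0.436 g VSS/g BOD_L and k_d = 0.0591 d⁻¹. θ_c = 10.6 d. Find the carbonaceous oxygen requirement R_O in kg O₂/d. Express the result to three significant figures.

R_O ≈ 2980 kg O₂/d

Observed yield with endogenous decay: Y_obs = Y / (1 + k_d·θ_c) = 0.436 / (1 + 0.0591 × 10.6) = 0.436 / 1.626 = 0.2681 g VSS/g BOD_L.
Q·(S₀ − S) = 2620 × (1860 − 25.2) × 10⁻³ = 4807 kg/d removed.
Net sludge production P_X = 0.2681 × 4807 = 1289 kg VSS/d.
R_O = Q·ΔS − 1.42 P_X = 4807 − 1830 = 2977 kg O₂/d.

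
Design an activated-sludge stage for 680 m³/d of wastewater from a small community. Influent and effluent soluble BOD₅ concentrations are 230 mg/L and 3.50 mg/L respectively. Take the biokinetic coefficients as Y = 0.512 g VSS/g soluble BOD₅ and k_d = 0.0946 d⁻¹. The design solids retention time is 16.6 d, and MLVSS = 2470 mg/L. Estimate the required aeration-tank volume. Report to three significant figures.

Steady-state biomass mass balance: V·X·(1 + k_d·θ_c) = Y·Q·(S₀ − S)·θ_c, so V = 0.512 × 680 × (230 − 3.50) × 16.6 / [2470 × (1 + 0.0946 × 16.6)] = 1.31×10^6 / 6349 = 206.2 m³.

V ≈ 206 m³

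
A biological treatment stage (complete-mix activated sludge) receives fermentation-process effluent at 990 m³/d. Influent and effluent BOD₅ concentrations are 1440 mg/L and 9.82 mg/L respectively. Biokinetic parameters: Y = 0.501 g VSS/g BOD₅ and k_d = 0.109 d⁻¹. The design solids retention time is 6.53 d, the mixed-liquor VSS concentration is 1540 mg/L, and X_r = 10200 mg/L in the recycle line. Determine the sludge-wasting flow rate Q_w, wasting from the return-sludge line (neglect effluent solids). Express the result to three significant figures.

Steady-state biomass mass balance: V·X·(1 + k_d·θ_c) = Y·Q·(S₀ − S)·θ_c, so V = 0.501 × 990 × (1440 − 9.82) × 6.53 / [1540 × (1 + 0.109 × 6.53)] = 4.63×10^6 / 2636 = 1757 m³.
Wasting from the return line (neglecting effluent solids): Q_w = V·X / (θ_c·X_r) = 1757 × 1540 / (6.53 × 10200) = 40.63 m³/d.

Q_w ≈ 40.6 m³/d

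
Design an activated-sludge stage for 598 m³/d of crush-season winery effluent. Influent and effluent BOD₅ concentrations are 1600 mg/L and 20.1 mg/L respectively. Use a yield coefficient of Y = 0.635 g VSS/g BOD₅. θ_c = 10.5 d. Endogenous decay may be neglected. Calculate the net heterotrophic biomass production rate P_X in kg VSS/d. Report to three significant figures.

P_X ≈ 600 kg VSS/d

No decay correction is needed, so Y_obs = Y = 0.635.
ΔS = 1600 − 20.1 = 1580 mg/L, so the substrate removal rate is 598 × 1580/1000 = 944.8 kg BOD₅/d.
Biomass produced: P_X = Y_obs·Q·ΔS = 0.6350 × 944.8 ≈ 599.9 kg VSS/d.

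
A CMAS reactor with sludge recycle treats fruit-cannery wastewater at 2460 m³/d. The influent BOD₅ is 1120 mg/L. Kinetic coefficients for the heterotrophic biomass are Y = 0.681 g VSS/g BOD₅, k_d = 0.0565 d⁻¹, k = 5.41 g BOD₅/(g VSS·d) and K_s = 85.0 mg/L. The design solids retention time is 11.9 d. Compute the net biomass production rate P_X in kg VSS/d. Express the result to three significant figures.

P_X ≈ 1120 kg VSS/d

From the Monod/SRT balance for a CMAS, S = K_s·(1+k_d θ_c)/[θ_c·(Y k − k_d) − 1] = 85.0 × (1 + 0.0565 × 11.9) / [11.9 × (0.681 × 5.41 − 0.0565) − 1] = 142.1 / 42.17 = 3.371 mg/L.
Y_obs = Y / (1 + k_d θ_c) = 0.681 / (1 + 0.0565 × 11.9) = 0.681 / 1.672 = 0.4072.
Mass of BOD₅ removed per day: Q(S₀ − S) = 2460 × 1117 g/m³ = 2747 kg/d.
P_X = Y_obs · Q(S₀ − S) = 0.4072 × 2747 = 1119 kg VSS/d.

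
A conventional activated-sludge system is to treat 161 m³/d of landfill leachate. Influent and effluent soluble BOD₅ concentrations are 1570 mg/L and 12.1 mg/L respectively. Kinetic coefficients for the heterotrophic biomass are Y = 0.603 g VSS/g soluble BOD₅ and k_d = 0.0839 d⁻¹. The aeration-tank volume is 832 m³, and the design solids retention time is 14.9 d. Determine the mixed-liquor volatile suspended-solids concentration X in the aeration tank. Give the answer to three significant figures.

X ≈ 1200 mg/L

Solving the biomass balance for X: X = Y Q (S₀−S) θ_c / [V (1+k_d θ_c)] = 0.603 × 161 × (1570 − 12.1) × 14.9 / [832 × (1 + 0.0839 × 14.9)] = 1204 mg/L.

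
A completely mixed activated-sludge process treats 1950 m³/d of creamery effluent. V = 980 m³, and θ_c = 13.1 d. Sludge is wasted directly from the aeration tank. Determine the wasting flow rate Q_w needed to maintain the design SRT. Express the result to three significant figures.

Wasting from the aeration tank: Q_w = V / θ_c = 980.0 / 13.1 = 74.81 m³/d.

Q_w ≈ 74.8 m³/d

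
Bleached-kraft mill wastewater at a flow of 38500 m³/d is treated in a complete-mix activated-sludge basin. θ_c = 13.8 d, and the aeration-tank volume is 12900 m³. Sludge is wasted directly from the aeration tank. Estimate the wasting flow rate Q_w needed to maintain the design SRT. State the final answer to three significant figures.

Q_w ≈ 935 m³/d

For wasting at MLVSS concentration, Q_w = V/θ_c = 12900/13.8 = 934.8 m³/d.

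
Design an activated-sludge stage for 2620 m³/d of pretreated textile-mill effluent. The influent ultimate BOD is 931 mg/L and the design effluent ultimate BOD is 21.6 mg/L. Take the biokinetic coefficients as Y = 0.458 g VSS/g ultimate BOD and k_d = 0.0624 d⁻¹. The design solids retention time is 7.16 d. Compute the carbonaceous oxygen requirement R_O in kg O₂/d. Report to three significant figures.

R_O ≈ 1310 kg O₂/d

Correct the yield for decay: Y_obs = Y/(1 + k_d θ_c) = 0.458 / (1 + 0.0624 × 7.16) = 0.458 / 1.447 = 0.3166.
Q·(S₀ − S) = 2620 × (931 − 21.6) × 10⁻³ = 2383 kg/d removed.
Net sludge production P_X = 0.3166 × 2383 = 754.3 kg VSS/d.
Carbonaceous O₂ demand = substrate oxidised − cell-mass equivalent = 2383 − 1.42 × 754.3 = 1312 kg O₂/d.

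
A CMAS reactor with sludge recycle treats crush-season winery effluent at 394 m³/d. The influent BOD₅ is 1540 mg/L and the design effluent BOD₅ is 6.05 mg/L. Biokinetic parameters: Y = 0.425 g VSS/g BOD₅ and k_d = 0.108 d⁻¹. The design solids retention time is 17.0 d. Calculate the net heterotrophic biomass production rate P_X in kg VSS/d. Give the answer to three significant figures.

Y_obs = Y / (1 + k_d θ_c) = 0.425 / (1 + 0.108 × 17.0) = 0.425 / 2.836 = 0.1499.
Mass of BOD₅ removed per day: Q(S₀ − S) = 394 × 1534 g/m³ = 604.4 kg/d.
P_X = Y_obs · Q(S₀ − S) = 0.1499 × 604.4 = 90.57 kg VSS/d.

P_X ≈ 90.6 kg VSS/d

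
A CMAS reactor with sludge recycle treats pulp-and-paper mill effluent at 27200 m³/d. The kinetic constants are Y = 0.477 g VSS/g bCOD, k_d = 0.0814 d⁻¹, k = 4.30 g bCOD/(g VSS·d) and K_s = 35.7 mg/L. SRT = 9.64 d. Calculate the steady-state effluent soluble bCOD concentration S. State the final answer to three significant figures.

S ≈ 3.54 mg/L

Effluent substrate depends only on kinetics and SRT: S = K_s(1 + k_d θ_c) / [θ_c(Yk − k_d) − 1] = 35.7 × (1 + 0.0814 × 9.64) / [9.64 × (0.477 × 4.30 − 0.0814) − 1] = 63.71 / 17.99 = 3.542 mg/L.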